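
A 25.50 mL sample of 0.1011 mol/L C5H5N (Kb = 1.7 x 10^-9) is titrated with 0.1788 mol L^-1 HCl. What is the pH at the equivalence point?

3.21

n(C5H5N) = 0.1011 x 0.02550 = 0.002578 mol; V(HCl) at equivalence = 0.002578/0.1788 = 0.01442 L.
At equivalence the base is fully converted to C5H5NH+; total volume = 0.03992 L, so [C5H5NH+] = 0.002578/0.03992 = 0.06458 M.
Ka(C5H5NH+) = Kw/Kb = 1.0e-14 / 1.7 x 10^-9 = 5.88e-6.
[H^+] = sqrt(Ka x [C5H5NH+]) = sqrt(5.88e-6 x 0.06458) = 0.000616 M.
pH = -log(0.000616) = 3.21.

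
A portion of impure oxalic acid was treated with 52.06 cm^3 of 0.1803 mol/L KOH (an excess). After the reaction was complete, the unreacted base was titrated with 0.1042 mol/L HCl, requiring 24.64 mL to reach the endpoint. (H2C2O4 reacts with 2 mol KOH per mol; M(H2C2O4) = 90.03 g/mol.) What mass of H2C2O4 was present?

0.307 g

Total n(KOH) added = 0.1803 x 0.05206 = 0.009386 mol.
n(HCl) used = 0.1042 x 0.02464 = 0.002567 mol, which equals the excess n(KOH).
So n(KOH) consumed by the sample = 0.009386 - 0.002567 = 0.006819 mol.
n(H2C2O4) = 0.006819 / 2 = 0.003409 mol.
mass = 0.003409 mol x 90.03 g/mol = 0.307 g.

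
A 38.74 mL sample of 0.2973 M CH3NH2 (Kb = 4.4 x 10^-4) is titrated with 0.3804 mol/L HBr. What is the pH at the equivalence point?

5.71

n(CH3NH2) = 0.2973 x 0.03874 = 0.01152 mol; V(HBr) at equivalence = 0.01152/0.3804 = 0.03028 L.
At equivalence the base is fully converted to CH3NH3+; total volume = 0.06902 L, so [CH3NH3+] = 0.01152/0.06902 = 0.1669 M.
Ka(CH3NH3+) = Kw/Kb = 1.0e-14 / 4.4 x 10^-4 = 2.27e-11.
[H^+] = sqrt(Ka x [CH3NH3+]) = sqrt(2.27e-11 x 0.1669) = 1.95e-6 M.
pH = -log(1.95e-6) = 5.71.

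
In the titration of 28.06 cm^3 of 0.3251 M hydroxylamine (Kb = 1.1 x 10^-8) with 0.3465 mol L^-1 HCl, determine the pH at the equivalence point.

n(NH2OH) = 0.3251 x 0.02806 = 0.009122 mol; V(HCl) at equivalence = 0.009122/0.3465 = 0.02633 L.
At equivalence the base is fully converted to NH3OH+; total volume = 0.05439 L, so [NH3OH+] = 0.009122/0.05439 = 0.1677 M.
Ka(NH3OH+) = Kw/Kb = 1.0e-14 / 1.1 x 10^-8 = 9.09e-7.
[H^+] = sqrt(Ka x [NH3OH+]) = sqrt(9.09e-7 x 0.1677) = 0.000390 M.
pH = -log(0.000390) = 3.41.

3.41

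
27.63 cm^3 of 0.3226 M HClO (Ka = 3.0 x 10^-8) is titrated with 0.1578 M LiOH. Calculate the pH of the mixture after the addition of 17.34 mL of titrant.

7.17

Initial n(HClO) = 0.3226 x 0.02763 = 0.008913 mol.
n(LiOH) added = 0.1578 x 0.01734 = 0.002736 mol, converting that many moles of HClO to ClO-.
Remaining n(HClO) = 0.006177 mol; n(ClO-) = 0.002736 mol.
By Henderson-Hasselbalch, pH = pKa + log([A^-]/[HA]) = 7.52 + log(0.002736/0.006177) = 7.52 + (-0.35) = 7.17.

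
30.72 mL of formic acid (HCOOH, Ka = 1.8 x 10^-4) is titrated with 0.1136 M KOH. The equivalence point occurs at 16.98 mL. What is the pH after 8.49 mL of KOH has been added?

8.49 mL is exactly half the equivalence volume (16.98/2), i.e. the half-equivalence point.
There, n(HA) = n(A^-), so pH = pKa = -log(1.8 x 10^-4) = 3.74.

3.74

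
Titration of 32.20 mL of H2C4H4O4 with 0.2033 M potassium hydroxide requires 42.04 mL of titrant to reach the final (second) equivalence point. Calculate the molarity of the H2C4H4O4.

n(KOH) = 0.2033 x 0.04204 = 0.008547 mol.
At the final (second) equivalence point, 2 mol OH^- react per mol H2C4H4O4, so n(H2C4H4O4) = 0.008547 / 2 = 0.004273 mol.
[H2C4H4O4] = 0.004273 / 0.03220 L = 0.133 M.

0.133 M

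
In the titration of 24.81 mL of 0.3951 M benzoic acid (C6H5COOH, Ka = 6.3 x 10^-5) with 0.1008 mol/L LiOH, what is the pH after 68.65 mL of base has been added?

Initial n(C6H5COOH) = 0.3951 x 0.02481 = 0.009802 mol.
n(LiOH) added = 0.1008 x 0.06865 = 0.006920 mol, converting that many moles of C6H5COOH to C6H5COO-.
Remaining n(C6H5COOH) = 0.002883 mol; n(C6H5COO-) = 0.006920 mol.
By Henderson-Hasselbalch, pH = pKa + log([A^-]/[HA]) = 4.20 + log(0.006920/0.002883) = 4.20 + (+0.38) = 4.58.

4.58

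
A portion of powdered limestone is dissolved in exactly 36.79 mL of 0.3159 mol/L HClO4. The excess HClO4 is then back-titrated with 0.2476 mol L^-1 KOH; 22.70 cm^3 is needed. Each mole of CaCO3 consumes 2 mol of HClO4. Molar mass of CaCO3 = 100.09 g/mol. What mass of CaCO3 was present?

0.300 g

Total n(HClO4) added = 0.3159 x 0.03679 = 0.01162 mol.
n(KOH) used = 0.2476 x 0.02270 = 0.005621 mol, which equals the excess n(HClO4).
So n(HClO4) consumed by the sample = 0.01162 - 0.005621 = 0.006001 mol.
n(CaCO3) = 0.006001 / 2 = 0.003001 mol.
mass = 0.003001 mol x 100.09 g/mol = 0.300 g.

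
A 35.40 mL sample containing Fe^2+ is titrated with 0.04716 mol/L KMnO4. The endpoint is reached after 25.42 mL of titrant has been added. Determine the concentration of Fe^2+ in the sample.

n(KMnO4) = 0.04716 x 0.02542 = 0.001199 mol.
From the balanced equation, 1 mol KMnO4 reacts with 5 mol Fe^2+, so n(Fe^2+) = 0.001199 x 5/1 = 0.005994 mol.
[Fe^2+] = 0.005994 / 0.03540 L = 0.169 M.

0.169 M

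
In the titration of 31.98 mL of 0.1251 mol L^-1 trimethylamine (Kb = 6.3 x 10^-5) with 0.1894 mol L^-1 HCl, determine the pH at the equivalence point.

n((CH3)3N) = 0.1251 x 0.03198 = 0.004001 mol; V(HCl) at equivalence = 0.004001/0.1894 = 0.02112 L.
At equivalence the base is fully converted to (CH3)3NH+; total volume = 0.05310 L, so [(CH3)3NH+] = 0.004001/0.05310 = 0.07534 M.
Ka((CH3)3NH+) = Kw/Kb = 1.0e-14 / 6.3 x 10^-5 = 1.59e-10.
[H^+] = sqrt(Ka x [(CH3)3NH+]) = sqrt(1.59e-10 x 0.07534) = 3.46e-6 M.
pH = -log(3.46e-6) = 5.46.

5.46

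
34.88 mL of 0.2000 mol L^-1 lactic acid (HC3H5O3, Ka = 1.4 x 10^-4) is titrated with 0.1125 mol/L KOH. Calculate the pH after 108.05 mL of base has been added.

n(acid) = 0.2000 x 0.03488 = 0.006976 mol; n(KOH) added = 0.1125 x 0.1080 = 0.01216 mol.
Base is in excess by 0.01216 - 0.006976 = 0.005180 mol in a total volume of 0.1429 L.
[OH^-] = 0.005180/0.1429 = 0.03624 M, so pOH = 1.44 and pH = 14.00 - 1.44 = 12.56.

12.56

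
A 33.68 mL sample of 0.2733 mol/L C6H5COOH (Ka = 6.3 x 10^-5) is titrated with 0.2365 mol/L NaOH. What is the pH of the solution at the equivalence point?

8.65

n(C6H5COOH) = 0.2733 x 0.03368 = 0.009205 mol; V(NaOH) at equivalence = 0.009205/0.2365 = 0.03892 L.
At equivalence all the acid is converted to C6H5COO-; total volume = 0.03368 + 0.03892 = 0.07260 L, so [C6H5COO-] = 0.009205/0.07260 = 0.1268 M.
Kb = Kw/Ka = 1.0e-14 / 6.3 x 10^-5 = 1.59e-10.
[OH^-] = sqrt(Kb x [C6H5COO-]) = sqrt(1.59e-10 x 0.1268) = 4.49e-6 M.
pOH = 5.35, so pH = 14.00 - 5.35 = 8.65.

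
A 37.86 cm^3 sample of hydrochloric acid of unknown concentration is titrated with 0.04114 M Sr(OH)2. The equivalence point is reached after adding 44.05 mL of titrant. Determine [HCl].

n(Sr(OH)2) delivered = 0.04114 x 0.04405 = 0.001812 mol.
The reaction is 2 HCl + 1 Sr(OH)2, so n(HCl) = 0.001812 x 2/1 = 0.003624 mol.
[HCl] = 0.003624 mol / 0.03786 L = 0.0957 M.

0.0957 M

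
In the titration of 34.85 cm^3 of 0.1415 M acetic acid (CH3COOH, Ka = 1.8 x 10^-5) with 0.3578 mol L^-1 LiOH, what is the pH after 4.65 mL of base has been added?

Initial n(CH3COOH) = 0.1415 x 0.03485 = 0.004931 mol.
n(LiOH) added = 0.3578 x 0.004650 = 0.001664 mol, converting that many moles of CH3COOH to CH3COO-.
Remaining n(CH3COOH) = 0.003268 mol; n(CH3COO-) = 0.001664 mol.
By Henderson-Hasselbalch, pH = pKa + log([A^-]/[HA]) = 4.74 + log(0.001664/0.003268) = 4.74 + (-0.29) = 4.45.

4.45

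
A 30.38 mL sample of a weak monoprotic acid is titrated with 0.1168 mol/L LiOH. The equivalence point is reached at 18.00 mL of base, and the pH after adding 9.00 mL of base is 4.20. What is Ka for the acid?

9.00 mL is half of the equivalence volume, so this is the half-equivalence point where [HA] = [A^-].
At half-equivalence pH = pKa, so pKa = 4.20.
Ka = 10^(-4.20) = 6.3 x 10^-5.

6.3 x 10^-5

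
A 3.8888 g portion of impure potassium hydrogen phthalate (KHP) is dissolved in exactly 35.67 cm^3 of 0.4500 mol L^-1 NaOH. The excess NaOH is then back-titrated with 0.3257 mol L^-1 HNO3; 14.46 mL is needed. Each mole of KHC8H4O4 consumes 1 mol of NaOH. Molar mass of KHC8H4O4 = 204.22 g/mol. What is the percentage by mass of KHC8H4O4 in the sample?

59.6%

Total n(NaOH) added = 0.4500 x 0.03567 = 0.01605 mol.
n(HNO3) used = 0.3257 x 0.01446 = 0.004710 mol, which equals the excess n(NaOH).
So n(NaOH) consumed by the sample = 0.01605 - 0.004710 = 0.01134 mol.
n(KHC8H4O4) = 0.01134 / 1 = 0.01134 mol.
mass KHC8H4O4 = 0.01134 x 204.22 = 2.316 g, so %KHC8H4O4 = 2.316/3.8888 x 100 = 59.6%.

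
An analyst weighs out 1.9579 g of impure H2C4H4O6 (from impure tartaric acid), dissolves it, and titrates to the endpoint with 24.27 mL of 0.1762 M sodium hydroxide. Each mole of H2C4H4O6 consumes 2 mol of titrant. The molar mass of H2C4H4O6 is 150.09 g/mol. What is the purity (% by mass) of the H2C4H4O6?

n(NaOH) = 0.1762 x 0.02427 = 0.004276 mol.
n(H2C4H4O6) = 0.004276 / 2 = 0.002138 mol.
mass of H2C4H4O6 = 0.002138 x 150.09 = 0.3209 g.
% purity = 0.3209 / 1.9579 x 100 = 16.4%.

16.4%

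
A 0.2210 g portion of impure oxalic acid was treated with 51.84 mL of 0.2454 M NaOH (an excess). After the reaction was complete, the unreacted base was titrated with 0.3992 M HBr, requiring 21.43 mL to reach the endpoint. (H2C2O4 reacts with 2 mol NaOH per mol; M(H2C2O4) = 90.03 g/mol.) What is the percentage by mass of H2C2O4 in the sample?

84.9%

Total n(NaOH) added = 0.2454 x 0.05184 = 0.01272 mol.
n(HBr) used = 0.3992 x 0.02143 = 0.008555 mol, which equals the excess n(NaOH).
So n(NaOH) consumed by the sample = 0.01272 - 0.008555 = 0.004167 mol.
n(H2C2O4) = 0.004167 / 2 = 0.002083 mol.
mass H2C2O4 = 0.002083 x 90.03 = 0.1876 g, so %H2C2O4 = 0.1876/0.2210 x 100 = 84.9%.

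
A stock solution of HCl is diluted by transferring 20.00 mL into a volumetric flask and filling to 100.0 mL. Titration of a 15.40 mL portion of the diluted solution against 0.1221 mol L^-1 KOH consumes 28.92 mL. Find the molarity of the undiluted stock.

1.15 M

n(KOH) = 0.1221 x 0.02892 = 0.003531 mol.
n(HCl) in the aliquot = 0.003531 mol.
[diluted HCl] = 0.003531 / 0.01540 = 0.2293 M.
Dilution factor = 100.0/20.00 = 5.000, so [stock] = 0.2293 x 5.000 = 1.15 M.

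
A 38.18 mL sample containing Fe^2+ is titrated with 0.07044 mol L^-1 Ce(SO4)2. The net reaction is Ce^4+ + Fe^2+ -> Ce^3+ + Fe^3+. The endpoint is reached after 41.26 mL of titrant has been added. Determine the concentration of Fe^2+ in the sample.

0.0761 M

n(Ce(SO4)2) = 0.07044 x 0.04126 = 0.002906 mol.
From the balanced equation, 1 mol Ce(SO4)2 reacts with 1 mol Fe^2+, so n(Fe^2+) = 0.002906 x 1/1 = 0.002906 mol.
[Fe^2+] = 0.002906 / 0.03818 L = 0.0761 M.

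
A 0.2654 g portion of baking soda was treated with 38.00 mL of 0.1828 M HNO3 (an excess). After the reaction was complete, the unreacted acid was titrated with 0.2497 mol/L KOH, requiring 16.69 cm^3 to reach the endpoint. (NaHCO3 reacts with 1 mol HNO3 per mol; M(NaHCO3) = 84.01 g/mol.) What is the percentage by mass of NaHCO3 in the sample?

88.0%

Total n(HNO3) added = 0.1828 x 0.03800 = 0.006946 mol.
n(KOH) used = 0.2497 x 0.01669 = 0.004167 mol, which equals the excess n(HNO3).
So n(HNO3) consumed by the sample = 0.006946 - 0.004167 = 0.002779 mol.
n(NaHCO3) = 0.002779 / 1 = 0.002779 mol.
mass NaHCO3 = 0.002779 x 84.01 = 0.2335 g, so %NaHCO3 = 0.2335/0.2654 x 100 = 88.0%.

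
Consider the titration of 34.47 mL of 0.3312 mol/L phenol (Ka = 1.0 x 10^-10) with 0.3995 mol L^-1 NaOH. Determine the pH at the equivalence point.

11.63

n(C6H5OH) = 0.3312 x 0.03447 = 0.01142 mol; V(NaOH) at equivalence = 0.01142/0.3995 = 0.02858 L.
At equivalence all the acid is converted to C6H5O-; total volume = 0.03447 + 0.02858 = 0.06305 L, so [C6H5O-] = 0.01142/0.06305 = 0.1811 M.
Kb = Kw/Ka = 1.0e-14 / 1.0 x 10^-10 = 0.000100.
[OH^-] = sqrt(Kb x [C6H5O-]) = sqrt(0.000100 x 0.1811) = 0.00426 M.
pOH = 2.37, so pH = 14.00 - 2.37 = 11.63.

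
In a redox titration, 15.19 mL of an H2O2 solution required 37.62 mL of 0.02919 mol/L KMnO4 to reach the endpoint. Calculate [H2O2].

n(KMnO4) = 0.02919 x 0.03762 = 0.001098 mol.
From the balanced equation, 2 mol KMnO4 reacts with 5 mol H2O2, so n(H2O2) = 0.001098 x 5/2 = 0.002745 mol.
[H2O2] = 0.002745 / 0.01519 L = 0.181 M.

0.181 M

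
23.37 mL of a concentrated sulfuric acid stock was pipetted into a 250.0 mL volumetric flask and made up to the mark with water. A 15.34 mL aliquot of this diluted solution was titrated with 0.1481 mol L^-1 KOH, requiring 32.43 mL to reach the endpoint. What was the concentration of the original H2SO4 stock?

n(KOH) = 0.1481 x 0.03243 = 0.004803 mol.
n(H2SO4) in the aliquot = 0.004803 x 1/2 = 0.002401 mol.
[diluted H2SO4] = 0.002401 / 0.01534 = 0.1565 M.
Dilution factor = 250.0/23.37 = 10.70, so [stock] = 0.1565 x 10.70 = 1.67 M.

1.67 M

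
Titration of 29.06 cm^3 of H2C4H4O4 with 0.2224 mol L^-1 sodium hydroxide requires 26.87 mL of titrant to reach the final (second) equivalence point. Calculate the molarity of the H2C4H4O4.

n(NaOH) = 0.2224 x 0.02687 = 0.005976 mol.
At the final (second) equivalence point, 2 mol OH^- react per mol H2C4H4O4, so n(H2C4H4O4) = 0.005976 / 2 = 0.002988 mol.
[H2C4H4O4] = 0.002988 / 0.02906 L = 0.103 M.

0.103 M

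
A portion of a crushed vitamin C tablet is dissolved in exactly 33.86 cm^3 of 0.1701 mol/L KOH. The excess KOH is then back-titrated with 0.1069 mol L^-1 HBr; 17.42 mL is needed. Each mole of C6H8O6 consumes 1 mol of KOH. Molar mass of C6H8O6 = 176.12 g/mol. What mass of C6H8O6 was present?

Total n(KOH) added = 0.1701 x 0.03386 = 0.005760 mol.
n(HBr) used = 0.1069 x 0.01742 = 0.001862 mol, which equals the excess n(KOH).
So n(KOH) consumed by the sample = 0.005760 - 0.001862 = 0.003897 mol.
n(C6H8O6) = 0.003897 / 1 = 0.003897 mol.
mass = 0.003897 mol x 176.12 g/mol = 0.686 g.

0.686 g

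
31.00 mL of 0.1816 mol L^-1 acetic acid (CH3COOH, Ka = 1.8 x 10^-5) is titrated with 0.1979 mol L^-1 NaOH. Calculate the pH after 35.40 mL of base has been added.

12.32

n(acid) = 0.1816 x 0.03100 = 0.005630 mol; n(NaOH) added = 0.1979 x 0.03540 = 0.007006 mol.
Base is in excess by 0.007006 - 0.005630 = 0.001376 mol in a total volume of 0.06640 L.
[OH^-] = 0.001376/0.06640 = 0.02072 M, so pOH = 1.68 and pH = 14.00 - 1.68 = 12.32.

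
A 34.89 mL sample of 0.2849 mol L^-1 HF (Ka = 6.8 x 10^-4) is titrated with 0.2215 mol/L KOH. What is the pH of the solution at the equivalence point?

8.13

n(HF) = 0.2849 x 0.03489 = 0.009940 mol; V(KOH) at equivalence = 0.009940/0.2215 = 0.04488 L.
At equivalence all the acid is converted to F-; total volume = 0.03489 + 0.04488 = 0.07977 L, so [F-] = 0.009940/0.07977 = 0.1246 M.
Kb = Kw/Ka = 1.0e-14 / 6.8 x 10^-4 = 1.47e-11.
[OH^-] = sqrt(Kb x [F-]) = sqrt(1.47e-11 x 0.1246) = 1.35e-6 M.
pOH = 5.87, so pH = 14.00 - 5.87 = 8.13.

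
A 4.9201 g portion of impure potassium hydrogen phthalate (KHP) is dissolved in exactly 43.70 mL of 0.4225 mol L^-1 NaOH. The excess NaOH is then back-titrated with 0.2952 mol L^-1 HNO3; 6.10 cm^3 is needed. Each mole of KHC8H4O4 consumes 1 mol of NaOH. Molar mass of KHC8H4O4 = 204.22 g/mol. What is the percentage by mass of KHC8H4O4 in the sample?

69.2%

Total n(NaOH) added = 0.4225 x 0.04370 = 0.01846 mol.
n(HNO3) used = 0.2952 x 0.006100 = 0.001801 mol, which equals the excess n(NaOH).
So n(NaOH) consumed by the sample = 0.01846 - 0.001801 = 0.01666 mol.
n(KHC8H4O4) = 0.01666 / 1 = 0.01666 mol.
mass KHC8H4O4 = 0.01666 x 204.22 = 3.403 g, so %KHC8H4O4 = 3.403/4.9201 x 100 = 69.2%.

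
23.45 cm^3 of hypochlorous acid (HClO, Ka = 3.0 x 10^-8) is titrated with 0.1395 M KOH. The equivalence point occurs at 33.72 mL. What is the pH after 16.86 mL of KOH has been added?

16.86 mL is exactly half the equivalence volume (33.72/2), i.e. the half-equivalence point.
There, n(HA) = n(A^-), so pH = pKa = -log(3.0 x 10^-8) = 7.52.

7.52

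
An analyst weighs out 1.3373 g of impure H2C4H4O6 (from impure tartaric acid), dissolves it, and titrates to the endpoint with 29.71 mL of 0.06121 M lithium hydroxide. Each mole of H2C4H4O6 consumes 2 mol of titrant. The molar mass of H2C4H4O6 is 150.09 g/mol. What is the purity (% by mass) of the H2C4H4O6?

n(LiOH) = 0.06121 x 0.02971 = 0.001819 mol.
n(H2C4H4O6) = 0.001819 / 2 = 0.0009093 mol.
mass of H2C4H4O6 = 0.0009093 x 150.09 = 0.1365 g.
% purity = 0.1365 / 1.3373 x 100 = 10.2%.

10.2%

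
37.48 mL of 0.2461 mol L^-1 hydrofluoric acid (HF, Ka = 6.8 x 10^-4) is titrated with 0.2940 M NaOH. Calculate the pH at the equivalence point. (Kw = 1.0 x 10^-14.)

8.15

n(HF) = 0.2461 x 0.03748 = 0.009224 mol; V(NaOH) at equivalence = 0.009224/0.2940 = 0.03137 L.
At equivalence all the acid is converted to F-; total volume = 0.03748 + 0.03137 = 0.06885 L, so [F-] = 0.009224/0.06885 = 0.1340 M.
Kb = Kw/Ka = 1.0e-14 / 6.8 x 10^-4 = 1.47e-11.
[OH^-] = sqrt(Kb x [F-]) = sqrt(1.47e-11 x 0.1340) = 1.40e-6 M.
pOH = 5.85, so pH = 14.00 - 5.85 = 8.15.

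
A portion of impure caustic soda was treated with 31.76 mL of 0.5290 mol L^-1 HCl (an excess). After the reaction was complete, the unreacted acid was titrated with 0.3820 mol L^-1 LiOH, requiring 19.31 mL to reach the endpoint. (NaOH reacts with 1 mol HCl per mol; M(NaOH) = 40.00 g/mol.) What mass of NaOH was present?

Total n(HCl) added = 0.5290 x 0.03176 = 0.01680 mol.
n(LiOH) used = 0.3820 x 0.01931 = 0.007376 mol, which equals the excess n(HCl).
So n(HCl) consumed by the sample = 0.01680 - 0.007376 = 0.009425 mol.
n(NaOH) = 0.009425 / 1 = 0.009425 mol.
mass = 0.009425 mol x 40.00 g/mol = 0.377 g.

0.377 g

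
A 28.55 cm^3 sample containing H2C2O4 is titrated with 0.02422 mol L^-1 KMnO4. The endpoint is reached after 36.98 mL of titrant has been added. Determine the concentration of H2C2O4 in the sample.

0.0784 M

n(KMnO4) = 0.02422 x 0.03698 = 0.0008957 mol.
From the balanced equation, 2 mol KMnO4 reacts with 5 mol H2C2O4, so n(H2C2O4) = 0.0008957 x 5/2 = 0.002239 mol.
[H2C2O4] = 0.002239 / 0.02855 L = 0.0784 M.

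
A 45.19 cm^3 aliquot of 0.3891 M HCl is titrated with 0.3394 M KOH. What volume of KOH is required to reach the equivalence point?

n(HCl) = 0.3891 mol/L x 0.04519 L = 0.01758 mol.
At equivalence n(KOH) = n(HCl) = 0.01758 mol.
V(KOH) = 0.01758 / 0.3394 = 0.05181 L = 51.8 mL.

51.8 mL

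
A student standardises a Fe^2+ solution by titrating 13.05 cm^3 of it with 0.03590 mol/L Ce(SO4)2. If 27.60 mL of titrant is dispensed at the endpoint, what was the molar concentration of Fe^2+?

0.0759 M

n(Ce(SO4)2) = 0.03590 x 0.02760 = 0.0009908 mol.
From the balanced equation, 1 mol Ce(SO4)2 reacts with 1 mol Fe^2+, so n(Fe^2+) = 0.0009908 x 1/1 = 0.0009908 mol.
[Fe^2+] = 0.0009908 / 0.01305 L = 0.0759 M.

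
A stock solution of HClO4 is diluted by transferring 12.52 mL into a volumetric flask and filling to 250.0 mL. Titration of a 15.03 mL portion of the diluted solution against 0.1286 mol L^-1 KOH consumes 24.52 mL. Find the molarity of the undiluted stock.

n(KOH) = 0.1286 x 0.02452 = 0.003153 mol.
n(HClO4) in the aliquot = 0.003153 mol.
[diluted HClO4] = 0.003153 / 0.01503 = 0.2098 M.
Dilution factor = 250.0/12.52 = 19.97, so [stock] = 0.2098 x 19.97 = 4.19 M.

4.19 M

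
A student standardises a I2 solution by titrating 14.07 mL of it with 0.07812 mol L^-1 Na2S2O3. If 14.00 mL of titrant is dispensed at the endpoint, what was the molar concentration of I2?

n(Na2S2O3) = 0.07812 x 0.01400 = 0.001094 mol.
From the balanced equation, 2 mol Na2S2O3 reacts with 1 mol I2, so n(I2) = 0.001094 x 1/2 = 0.0005468 mol.
[I2] = 0.0005468 / 0.01407 L = 0.0389 M.

0.0389 M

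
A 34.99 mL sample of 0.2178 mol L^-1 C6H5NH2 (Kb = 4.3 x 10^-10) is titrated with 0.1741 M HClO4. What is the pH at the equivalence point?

n(C6H5NH2) = 0.2178 x 0.03499 = 0.007621 mol; V(HClO4) at equivalence = 0.007621/0.1741 = 0.04377 L.
At equivalence the base is fully converted to C6H5NH3+; total volume = 0.07876 L, so [C6H5NH3+] = 0.007621/0.07876 = 0.09676 M.
Ka(C6H5NH3+) = Kw/Kb = 1.0e-14 / 4.3 x 10^-10 = 2.33e-5.
[H^+] = sqrt(Ka x [C6H5NH3+]) = sqrt(2.33e-5 x 0.09676) = 0.00150 M.
pH = -log(0.00150) = 2.82.

2.82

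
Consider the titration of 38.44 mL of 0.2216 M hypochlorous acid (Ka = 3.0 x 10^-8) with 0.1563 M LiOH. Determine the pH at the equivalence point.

n(HClO) = 0.2216 x 0.03844 = 0.008518 mol; V(LiOH) at equivalence = 0.008518/0.1563 = 0.05450 L.
At equivalence all the acid is converted to ClO-; total volume = 0.03844 + 0.05450 = 0.09294 L, so [ClO-] = 0.008518/0.09294 = 0.09165 M.
Kb = Kw/Ka = 1.0e-14 / 3.0 x 10^-8 = 3.33e-7.
[OH^-] = sqrt(Kb x [ClO-]) = sqrt(3.33e-7 x 0.09165) = 0.000175 M.
pOH = 3.76, so pH = 14.00 - 3.76 = 10.24.

10.24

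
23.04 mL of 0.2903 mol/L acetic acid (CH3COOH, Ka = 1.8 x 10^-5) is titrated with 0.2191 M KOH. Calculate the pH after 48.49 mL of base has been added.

12.74

n(acid) = 0.2903 x 0.02304 = 0.006689 mol; n(KOH) added = 0.2191 x 0.04849 = 0.01062 mol.
Base is in excess by 0.01062 - 0.006689 = 0.003936 mol in a total volume of 0.07153 L.
[OH^-] = 0.003936/0.07153 = 0.05502 M, so pOH = 1.26 and pH = 14.00 - 1.26 = 12.74.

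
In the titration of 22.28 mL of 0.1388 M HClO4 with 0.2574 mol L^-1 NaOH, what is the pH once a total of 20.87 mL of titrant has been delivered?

n(acid) = 0.1388 x 0.02228 = 0.003092 mol; n(NaOH) added = 0.2574 x 0.02087 = 0.005372 mol.
Base is in excess by 0.005372 - 0.003092 = 0.002279 mol in a total volume of 0.04315 L.
[OH^-] = 0.002279/0.04315 = 0.05283 M, so pOH = 1.28 and pH = 14.00 - 1.28 = 12.72.

12.72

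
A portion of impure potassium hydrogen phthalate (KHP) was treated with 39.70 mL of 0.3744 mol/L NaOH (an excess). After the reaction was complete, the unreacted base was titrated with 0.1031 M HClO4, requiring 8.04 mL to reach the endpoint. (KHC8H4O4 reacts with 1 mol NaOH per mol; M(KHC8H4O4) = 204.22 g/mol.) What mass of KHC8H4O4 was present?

2.87 g

Total n(NaOH) added = 0.3744 x 0.03970 = 0.01486 mol.
n(HClO4) used = 0.1031 x 0.008040 = 0.0008289 mol, which equals the excess n(NaOH).
So n(NaOH) consumed by the sample = 0.01486 - 0.0008289 = 0.01403 mol.
n(KHC8H4O4) = 0.01403 / 1 = 0.01403 mol.
mass = 0.01403 mol x 204.22 g/mol = 2.87 g.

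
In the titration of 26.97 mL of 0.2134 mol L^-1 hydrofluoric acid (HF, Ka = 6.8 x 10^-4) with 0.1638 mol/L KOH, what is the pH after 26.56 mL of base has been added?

Initial n(HF) = 0.2134 x 0.02697 = 0.005755 mol.
n(KOH) added = 0.1638 x 0.02656 = 0.004351 mol, converting that many moles of HF to F-.
Remaining n(HF) = 0.001405 mol; n(F-) = 0.004351 mol.
By Henderson-Hasselbalch, pH = pKa + log([A^-]/[HA]) = 3.17 + log(0.004351/0.001405) = 3.17 + (+0.49) = 3.66.

3.66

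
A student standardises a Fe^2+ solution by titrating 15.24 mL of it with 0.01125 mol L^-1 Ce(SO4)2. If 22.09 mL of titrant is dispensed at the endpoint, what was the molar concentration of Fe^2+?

n(Ce(SO4)2) = 0.01125 x 0.02209 = 0.0002485 mol.
From the balanced equation, 1 mol Ce(SO4)2 reacts with 1 mol Fe^2+, so n(Fe^2+) = 0.0002485 x 1/1 = 0.0002485 mol.
[Fe^2+] = 0.0002485 / 0.01524 L = 0.0163 M.

0.0163 M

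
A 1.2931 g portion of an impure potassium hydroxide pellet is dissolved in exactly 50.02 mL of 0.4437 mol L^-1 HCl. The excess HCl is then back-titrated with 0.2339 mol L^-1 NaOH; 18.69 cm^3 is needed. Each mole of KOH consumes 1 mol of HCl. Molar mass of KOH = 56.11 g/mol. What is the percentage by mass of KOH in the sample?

Total n(HCl) added = 0.4437 x 0.05002 = 0.02219 mol.
n(NaOH) used = 0.2339 x 0.01869 = 0.004372 mol, which equals the excess n(HCl).
So n(HCl) consumed by the sample = 0.02219 - 0.004372 = 0.01782 mol.
n(KOH) = 0.01782 / 1 = 0.01782 mol.
mass KOH = 0.01782 x 56.11 = 1.000 g, so %KOH = 1.000/1.2931 x 100 = 77.3%.

77.3%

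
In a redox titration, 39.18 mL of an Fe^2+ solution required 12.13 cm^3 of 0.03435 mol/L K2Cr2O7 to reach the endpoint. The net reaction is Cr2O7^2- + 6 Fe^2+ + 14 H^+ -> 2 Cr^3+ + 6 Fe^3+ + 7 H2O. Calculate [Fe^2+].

0.0638 M

n(K2Cr2O7) = 0.03435 x 0.01213 = 0.0004167 mol.
From the balanced equation, 1 mol K2Cr2O7 reacts with 6 mol Fe^2+, so n(Fe^2+) = 0.0004167 x 6/1 = 0.002500 mol.
[Fe^2+] = 0.002500 / 0.03918 L = 0.0638 M.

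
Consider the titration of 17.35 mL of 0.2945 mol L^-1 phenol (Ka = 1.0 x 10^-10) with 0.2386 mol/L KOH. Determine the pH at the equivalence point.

n(C6H5OH) = 0.2945 x 0.01735 = 0.005110 mol; V(KOH) at equivalence = 0.005110/0.2386 = 0.02141 L.
At equivalence all the acid is converted to C6H5O-; total volume = 0.01735 + 0.02141 = 0.03876 L, so [C6H5O-] = 0.005110/0.03876 = 0.1318 M.
Kb = Kw/Ka = 1.0e-14 / 1.0 x 10^-10 = 0.000100.
[OH^-] = sqrt(Kb x [C6H5O-]) = sqrt(0.000100 x 0.1318) = 0.00363 M.
pOH = 2.44, so pH = 14.00 - 2.44 = 11.56.

11.56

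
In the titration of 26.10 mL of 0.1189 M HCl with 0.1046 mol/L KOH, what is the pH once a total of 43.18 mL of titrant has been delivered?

12.31

n(acid) = 0.1189 x 0.02610 = 0.003103 mol; n(KOH) added = 0.1046 x 0.04318 = 0.004517 mol.
Base is in excess by 0.004517 - 0.003103 = 0.001413 mol in a total volume of 0.06928 L.
[OH^-] = 0.001413/0.06928 = 0.02040 M, so pOH = 1.69 and pH = 14.00 - 1.69 = 12.31.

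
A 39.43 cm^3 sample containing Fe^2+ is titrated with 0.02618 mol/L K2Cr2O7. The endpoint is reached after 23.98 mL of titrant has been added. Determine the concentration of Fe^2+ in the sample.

0.0955 M

n(K2Cr2O7) = 0.02618 x 0.02398 = 0.0006278 mol.
From the balanced equation, 1 mol K2Cr2O7 reacts with 6 mol Fe^2+, so n(Fe^2+) = 0.0006278 x 6/1 = 0.003767 mol.
[Fe^2+] = 0.003767 / 0.03943 L = 0.0955 M.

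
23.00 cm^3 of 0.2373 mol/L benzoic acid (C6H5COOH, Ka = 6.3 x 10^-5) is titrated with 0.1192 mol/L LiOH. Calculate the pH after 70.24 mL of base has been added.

12.49

n(acid) = 0.2373 x 0.02300 = 0.005458 mol; n(LiOH) added = 0.1192 x 0.07024 = 0.008373 mol.
Base is in excess by 0.008373 - 0.005458 = 0.002915 mol in a total volume of 0.09324 L.
[OH^-] = 0.002915/0.09324 = 0.03126 M, so pOH = 1.51 and pH = 14.00 - 1.51 = 12.49.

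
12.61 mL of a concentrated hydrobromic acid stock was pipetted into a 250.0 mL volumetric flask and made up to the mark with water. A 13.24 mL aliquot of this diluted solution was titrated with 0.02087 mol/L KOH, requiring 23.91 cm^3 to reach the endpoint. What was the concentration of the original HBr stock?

n(KOH) = 0.02087 x 0.02391 = 0.0004990 mol.
n(HBr) in the aliquot = 0.0004990 mol.
[diluted HBr] = 0.0004990 / 0.01324 = 0.03769 M.
Dilution factor = 250.0/12.61 = 19.83, so [stock] = 0.03769 x 19.83 = 0.747 M.

0.747 M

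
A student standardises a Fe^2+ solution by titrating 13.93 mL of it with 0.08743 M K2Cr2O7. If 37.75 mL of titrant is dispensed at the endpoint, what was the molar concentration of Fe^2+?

n(K2Cr2O7) = 0.08743 x 0.03775 = 0.003300 mol.
From the balanced equation, 1 mol K2Cr2O7 reacts with 6 mol Fe^2+, so n(Fe^2+) = 0.003300 x 6/1 = 0.01980 mol.
[Fe^2+] = 0.01980 / 0.01393 L = 1.42 M.

1.42 M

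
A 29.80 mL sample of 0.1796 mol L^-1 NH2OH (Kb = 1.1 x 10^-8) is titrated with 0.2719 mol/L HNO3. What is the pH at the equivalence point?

3.50

n(NH2OH) = 0.1796 x 0.02980 = 0.005352 mol; V(HNO3) at equivalence = 0.005352/0.2719 = 0.01968 L.
At equivalence the base is fully converted to NH3OH+; total volume = 0.04948 L, so [NH3OH+] = 0.005352/0.04948 = 0.1082 M.
Ka(NH3OH+) = Kw/Kb = 1.0e-14 / 1.1 x 10^-8 = 9.09e-7.
[H^+] = sqrt(Ka x [NH3OH+]) = sqrt(9.09e-7 x 0.1082) = 0.000314 M.
pH = -log(0.000314) = 3.50.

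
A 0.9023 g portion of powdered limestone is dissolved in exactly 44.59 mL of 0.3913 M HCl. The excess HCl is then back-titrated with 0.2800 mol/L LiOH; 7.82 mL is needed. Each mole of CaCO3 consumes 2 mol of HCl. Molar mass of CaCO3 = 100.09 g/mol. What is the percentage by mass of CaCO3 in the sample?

84.6%

Total n(HCl) added = 0.3913 x 0.04459 = 0.01745 mol.
n(LiOH) used = 0.2800 x 0.007820 = 0.002190 mol, which equals the excess n(HCl).
So n(HCl) consumed by the sample = 0.01745 - 0.002190 = 0.01526 mol.
n(CaCO3) = 0.01526 / 2 = 0.007629 mol.
mass CaCO3 = 0.007629 x 100.09 = 0.7636 g, so %CaCO3 = 0.7636/0.9023 x 100 = 84.6%.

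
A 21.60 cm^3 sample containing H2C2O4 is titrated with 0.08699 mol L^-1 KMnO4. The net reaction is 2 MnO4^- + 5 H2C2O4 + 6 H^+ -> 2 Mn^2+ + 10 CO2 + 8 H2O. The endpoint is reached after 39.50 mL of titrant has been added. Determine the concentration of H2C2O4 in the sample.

0.398 M

n(KMnO4) = 0.08699 x 0.03950 = 0.003436 mol.
From the balanced equation, 2 mol KMnO4 reacts with 5 mol H2C2O4, so n(H2C2O4) = 0.003436 x 5/2 = 0.008590 mol.
[H2C2O4] = 0.008590 / 0.02160 L = 0.398 M.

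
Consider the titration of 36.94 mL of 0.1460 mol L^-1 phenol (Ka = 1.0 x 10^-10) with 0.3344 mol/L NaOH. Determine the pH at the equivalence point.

n(C6H5OH) = 0.1460 x 0.03694 = 0.005393 mol; V(NaOH) at equivalence = 0.005393/0.3344 = 0.01613 L.
At equivalence all the acid is converted to C6H5O-; total volume = 0.03694 + 0.01613 = 0.05307 L, so [C6H5O-] = 0.005393/0.05307 = 0.1016 M.
Kb = Kw/Ka = 1.0e-14 / 1.0 x 10^-10 = 0.000100.
[OH^-] = sqrt(Kb x [C6H5O-]) = sqrt(0.000100 x 0.1016) = 0.00319 M.
pOH = 2.50, so pH = 14.00 - 2.50 = 11.50.

11.50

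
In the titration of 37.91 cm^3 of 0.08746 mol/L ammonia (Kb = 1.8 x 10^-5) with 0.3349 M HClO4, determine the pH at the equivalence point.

5.21

n(NH3) = 0.08746 x 0.03791 = 0.003316 mol; V(HClO4) at equivalence = 0.003316/0.3349 = 0.009900 L.
At equivalence the base is fully converted to NH4+; total volume = 0.04781 L, so [NH4+] = 0.003316/0.04781 = 0.06935 M.
Ka(NH4+) = Kw/Kb = 1.0e-14 / 1.8 x 10^-5 = 5.56e-10.
[H^+] = sqrt(Ka x [NH4+]) = sqrt(5.56e-10 x 0.06935) = 6.21e-6 M.
pH = -log(6.21e-6) = 5.21.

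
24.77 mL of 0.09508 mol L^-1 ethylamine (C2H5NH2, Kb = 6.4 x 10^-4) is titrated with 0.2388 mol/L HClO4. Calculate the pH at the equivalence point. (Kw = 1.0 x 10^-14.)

5.99

n(C2H5NH2) = 0.09508 x 0.02477 = 0.002355 mol; V(HClO4) at equivalence = 0.002355/0.2388 = 0.009862 L.
At equivalence the base is fully converted to C2H5NH3+; total volume = 0.03463 L, so [C2H5NH3+] = 0.002355/0.03463 = 0.06800 M.
Ka(C2H5NH3+) = Kw/Kb = 1.0e-14 / 6.4 x 10^-4 = 1.56e-11.
[H^+] = sqrt(Ka x [C2H5NH3+]) = sqrt(1.56e-11 x 0.06800) = 1.03e-6 M.
pH = -log(1.03e-6) = 5.99.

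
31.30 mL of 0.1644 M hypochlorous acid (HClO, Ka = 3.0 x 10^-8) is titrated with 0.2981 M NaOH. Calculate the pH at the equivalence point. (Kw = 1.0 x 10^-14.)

n(HClO) = 0.1644 x 0.03130 = 0.005146 mol; V(NaOH) at equivalence = 0.005146/0.2981 = 0.01726 L.
At equivalence all the acid is converted to ClO-; total volume = 0.03130 + 0.01726 = 0.04856 L, so [ClO-] = 0.005146/0.04856 = 0.1060 M.
Kb = Kw/Ka = 1.0e-14 / 3.0 x 10^-8 = 3.33e-7.
[OH^-] = sqrt(Kb x [ClO-]) = sqrt(3.33e-7 x 0.1060) = 0.000188 M.
pOH = 3.73, so pH = 14.00 - 3.73 = 10.27.

10.27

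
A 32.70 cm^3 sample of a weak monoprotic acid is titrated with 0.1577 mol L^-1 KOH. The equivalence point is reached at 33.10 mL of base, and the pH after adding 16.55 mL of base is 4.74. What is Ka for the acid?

1.8 x 10^-5

16.55 mL is half of the equivalence volume, so this is the half-equivalence point where [HA] = [A^-].
At half-equivalence pH = pKa, so pKa = 4.74.
Ka = 10^(-4.74) = 1.8 x 10^-5.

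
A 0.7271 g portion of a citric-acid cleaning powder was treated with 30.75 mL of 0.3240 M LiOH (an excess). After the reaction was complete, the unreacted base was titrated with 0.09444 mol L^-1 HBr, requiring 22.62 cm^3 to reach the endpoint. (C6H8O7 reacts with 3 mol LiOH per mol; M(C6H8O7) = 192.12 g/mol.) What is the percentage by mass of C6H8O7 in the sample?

68.9%

Total n(LiOH) added = 0.3240 x 0.03075 = 0.009963 mol.
n(HBr) used = 0.09444 x 0.02262 = 0.002136 mol, which equals the excess n(LiOH).
So n(LiOH) consumed by the sample = 0.009963 - 0.002136 = 0.007827 mol.
n(C6H8O7) = 0.007827 / 3 = 0.002609 mol.
mass C6H8O7 = 0.002609 x 192.12 = 0.5012 g, so %C6H8O7 = 0.5012/0.7271 x 100 = 68.9%.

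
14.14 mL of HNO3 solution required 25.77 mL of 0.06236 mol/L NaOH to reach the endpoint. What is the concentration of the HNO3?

0.114 M

n(NaOH) delivered = 0.06236 x 0.02577 = 0.001607 mol.
For a 1:1 reaction, n(HNO3) = 0.001607 mol.
[HNO3] = 0.001607 mol / 0.01414 L = 0.114 M.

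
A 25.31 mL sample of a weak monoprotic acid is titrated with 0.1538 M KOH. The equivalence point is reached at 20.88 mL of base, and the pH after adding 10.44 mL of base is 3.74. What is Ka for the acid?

10.44 mL is half of the equivalence volume, so this is the half-equivalence point where [HA] = [A^-].
At half-equivalence pH = pKa, so pKa = 3.74.
Ka = 10^(-3.74) = 1.8 x 10^-4.

1.8 x 10^-4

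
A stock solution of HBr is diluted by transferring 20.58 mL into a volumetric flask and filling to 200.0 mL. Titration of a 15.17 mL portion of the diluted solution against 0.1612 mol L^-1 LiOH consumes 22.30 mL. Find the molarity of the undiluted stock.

n(LiOH) = 0.1612 x 0.02230 = 0.003595 mol.
n(HBr) in the aliquot = 0.003595 mol.
[diluted HBr] = 0.003595 / 0.01517 = 0.2370 M.
Dilution factor = 200.0/20.58 = 9.718, so [stock] = 0.2370 x 9.718 = 2.30 M.

2.30 M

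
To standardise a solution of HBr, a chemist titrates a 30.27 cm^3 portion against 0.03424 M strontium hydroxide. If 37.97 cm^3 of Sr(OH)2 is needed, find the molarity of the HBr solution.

n(Sr(OH)2) delivered = 0.03424 x 0.03797 = 0.001300 mol.
The reaction is 2 HBr + 1 Sr(OH)2, so n(HBr) = 0.001300 x 2/1 = 0.002600 mol.
[HBr] = 0.002600 mol / 0.03027 L = 0.0859 M.

0.0859 M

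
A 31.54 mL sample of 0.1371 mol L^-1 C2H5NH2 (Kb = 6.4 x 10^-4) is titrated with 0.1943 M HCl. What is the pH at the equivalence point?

n(C2H5NH2) = 0.1371 x 0.03154 = 0.004324 mol; V(HCl) at equivalence = 0.004324/0.1943 = 0.02225 L.
At equivalence the base is fully converted to C2H5NH3+; total volume = 0.05379 L, so [C2H5NH3+] = 0.004324/0.05379 = 0.08038 M.
Ka(C2H5NH3+) = Kw/Kb = 1.0e-14 / 6.4 x 10^-4 = 1.56e-11.
[H^+] = sqrt(Ka x [C2H5NH3+]) = sqrt(1.56e-11 x 0.08038) = 1.12e-6 M.
pH = -log(1.12e-6) = 5.95.

5.95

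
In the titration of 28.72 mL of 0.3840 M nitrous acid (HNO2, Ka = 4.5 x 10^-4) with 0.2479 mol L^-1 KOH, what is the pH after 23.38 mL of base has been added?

3.39

Initial n(HNO2) = 0.3840 x 0.02872 = 0.01103 mol.
n(KOH) added = 0.2479 x 0.02338 = 0.005796 mol, converting that many moles of HNO2 to NO2-.
Remaining n(HNO2) = 0.005233 mol; n(NO2-) = 0.005796 mol.
By Henderson-Hasselbalch, pH = pKa + log([A^-]/[HA]) = 3.35 + log(0.005796/0.005233) = 3.35 + (+0.04) = 3.39.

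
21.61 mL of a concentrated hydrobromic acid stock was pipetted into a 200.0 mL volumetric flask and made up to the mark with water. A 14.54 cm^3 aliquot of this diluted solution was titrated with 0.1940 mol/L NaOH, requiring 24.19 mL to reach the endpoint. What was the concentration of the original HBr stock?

n(NaOH) = 0.1940 x 0.02419 = 0.004693 mol.
n(HBr) in the aliquot = 0.004693 mol.
[diluted HBr] = 0.004693 / 0.01454 = 0.3228 M.
Dilution factor = 200.0/21.61 = 9.255, so [stock] = 0.3228 x 9.255 = 2.99 M.

2.99 M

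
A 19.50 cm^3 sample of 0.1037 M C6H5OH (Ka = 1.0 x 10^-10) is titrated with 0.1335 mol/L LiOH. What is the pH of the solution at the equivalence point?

11.38

n(C6H5OH) = 0.1037 x 0.01950 = 0.002022 mol; V(LiOH) at equivalence = 0.002022/0.1335 = 0.01515 L.
At equivalence all the acid is converted to C6H5O-; total volume = 0.01950 + 0.01515 = 0.03465 L, so [C6H5O-] = 0.002022/0.03465 = 0.05836 M.
Kb = Kw/Ka = 1.0e-14 / 1.0 x 10^-10 = 0.000100.
[OH^-] = sqrt(Kb x [C6H5O-]) = sqrt(0.000100 x 0.05836) = 0.00242 M.
pOH = 2.62, so pH = 14.00 - 2.62 = 11.38.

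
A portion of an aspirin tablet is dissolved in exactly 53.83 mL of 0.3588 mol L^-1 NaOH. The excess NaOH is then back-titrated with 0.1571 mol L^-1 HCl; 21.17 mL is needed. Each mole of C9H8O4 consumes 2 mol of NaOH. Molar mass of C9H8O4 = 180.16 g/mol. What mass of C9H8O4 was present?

Total n(NaOH) added = 0.3588 x 0.05383 = 0.01931 mol.
n(HCl) used = 0.1571 x 0.02117 = 0.003326 mol, which equals the excess n(NaOH).
So n(NaOH) consumed by the sample = 0.01931 - 0.003326 = 0.01599 mol.
n(C9H8O4) = 0.01599 / 2 = 0.007994 mol.
mass = 0.007994 mol x 180.16 g/mol = 1.44 g.

1.44 g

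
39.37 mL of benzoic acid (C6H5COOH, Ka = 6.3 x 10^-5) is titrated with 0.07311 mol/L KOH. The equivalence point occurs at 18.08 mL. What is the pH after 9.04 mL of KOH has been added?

4.20

9.04 mL is exactly half the equivalence volume (18.08/2), i.e. the half-equivalence point.
There, n(HA) = n(A^-), so pH = pKa = -log(6.3 x 10^-5) = 4.20.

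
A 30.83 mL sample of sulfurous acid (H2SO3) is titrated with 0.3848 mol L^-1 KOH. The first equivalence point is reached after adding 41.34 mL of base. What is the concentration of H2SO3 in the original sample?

0.516 M

n(KOH) = 0.3848 x 0.04134 = 0.01591 mol.
At the first equivalence point, 1 mol OH^- react per mol H2SO3, so n(H2SO3) = 0.01591 / 1 = 0.01591 mol.
[H2SO3] = 0.01591 / 0.03083 L = 0.516 M.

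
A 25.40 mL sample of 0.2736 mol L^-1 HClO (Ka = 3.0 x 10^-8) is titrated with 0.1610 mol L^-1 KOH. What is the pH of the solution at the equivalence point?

10.26

n(HClO) = 0.2736 x 0.02540 = 0.006949 mol; V(KOH) at equivalence = 0.006949/0.1610 = 0.04316 L.
At equivalence all the acid is converted to ClO-; total volume = 0.02540 + 0.04316 = 0.06856 L, so [ClO-] = 0.006949/0.06856 = 0.1014 M.
Kb = Kw/Ka = 1.0e-14 / 3.0 x 10^-8 = 3.33e-7.
[OH^-] = sqrt(Kb x [ClO-]) = sqrt(3.33e-7 x 0.1014) = 0.000184 M.
pOH = 3.74, so pH = 14.00 - 3.74 = 10.26.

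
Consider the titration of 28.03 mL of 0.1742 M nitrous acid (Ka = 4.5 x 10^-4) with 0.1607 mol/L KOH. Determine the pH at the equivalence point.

8.13

n(HNO2) = 0.1742 x 0.02803 = 0.004883 mol; V(KOH) at equivalence = 0.004883/0.1607 = 0.03038 L.
At equivalence all the acid is converted to NO2-; total volume = 0.02803 + 0.03038 = 0.05841 L, so [NO2-] = 0.004883/0.05841 = 0.08359 M.
Kb = Kw/Ka = 1.0e-14 / 4.5 x 10^-4 = 2.22e-11.
[OH^-] = sqrt(Kb x [NO2-]) = sqrt(2.22e-11 x 0.08359) = 1.36e-6 M.
pOH = 5.87, so pH = 14.00 - 5.87 = 8.13.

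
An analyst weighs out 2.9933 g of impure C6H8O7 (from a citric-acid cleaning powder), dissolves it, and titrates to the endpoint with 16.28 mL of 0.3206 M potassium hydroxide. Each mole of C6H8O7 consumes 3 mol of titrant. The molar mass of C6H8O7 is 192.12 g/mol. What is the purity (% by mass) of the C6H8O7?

n(KOH) = 0.3206 x 0.01628 = 0.005219 mol.
n(C6H8O7) = 0.005219 / 3 = 0.001740 mol.
mass of C6H8O7 = 0.001740 x 192.12 = 0.3342 g.
% purity = 0.3342 / 2.9933 x 100 = 11.2%.

11.2%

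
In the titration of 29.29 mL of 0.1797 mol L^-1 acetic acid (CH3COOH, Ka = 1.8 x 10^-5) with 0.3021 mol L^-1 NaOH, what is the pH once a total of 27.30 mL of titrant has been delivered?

12.72

n(acid) = 0.1797 x 0.02929 = 0.005263 mol; n(NaOH) added = 0.3021 x 0.02730 = 0.008247 mol.
Base is in excess by 0.008247 - 0.005263 = 0.002984 mol in a total volume of 0.05659 L.
[OH^-] = 0.002984/0.05659 = 0.05273 M, so pOH = 1.28 and pH = 14.00 - 1.28 = 12.72.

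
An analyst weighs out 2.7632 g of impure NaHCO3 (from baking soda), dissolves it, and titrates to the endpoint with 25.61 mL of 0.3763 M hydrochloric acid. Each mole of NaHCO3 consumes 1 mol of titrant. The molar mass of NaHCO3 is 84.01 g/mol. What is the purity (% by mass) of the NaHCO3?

29.3%

n(HCl) = 0.3763 x 0.02561 = 0.009637 mol.
n(NaHCO3) = 0.009637 / 1 = 0.009637 mol.
mass of NaHCO3 = 0.009637 x 84.01 = 0.8096 g.
% purity = 0.8096 / 2.7632 x 100 = 29.3%.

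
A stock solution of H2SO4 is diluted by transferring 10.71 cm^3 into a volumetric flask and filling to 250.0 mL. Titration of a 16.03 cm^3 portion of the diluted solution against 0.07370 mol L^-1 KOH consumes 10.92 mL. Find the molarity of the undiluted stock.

0.586 M

n(KOH) = 0.07370 x 0.01092 = 0.0008048 mol.
n(H2SO4) in the aliquot = 0.0008048 x 1/2 = 0.0004024 mol.
[diluted H2SO4] = 0.0004024 / 0.01603 = 0.02510 M.
Dilution factor = 250.0/10.71 = 23.34, so [stock] = 0.02510 x 23.34 = 0.586 M.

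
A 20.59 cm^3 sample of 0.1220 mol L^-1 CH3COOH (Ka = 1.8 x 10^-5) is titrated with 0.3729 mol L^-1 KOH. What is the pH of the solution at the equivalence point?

n(CH3COOH) = 0.1220 x 0.02059 = 0.002512 mol; V(KOH) at equivalence = 0.002512/0.3729 = 0.006736 L.
At equivalence all the acid is converted to CH3COO-; total volume = 0.02059 + 0.006736 = 0.02733 L, so [CH3COO-] = 0.002512/0.02733 = 0.09193 M.
Kb = Kw/Ka = 1.0e-14 / 1.8 x 10^-5 = 5.56e-10.
[OH^-] = sqrt(Kb x [CH3COO-]) = sqrt(5.56e-10 x 0.09193) = 7.15e-6 M.
pOH = 5.15, so pH = 14.00 - 5.15 = 8.85.

8.85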